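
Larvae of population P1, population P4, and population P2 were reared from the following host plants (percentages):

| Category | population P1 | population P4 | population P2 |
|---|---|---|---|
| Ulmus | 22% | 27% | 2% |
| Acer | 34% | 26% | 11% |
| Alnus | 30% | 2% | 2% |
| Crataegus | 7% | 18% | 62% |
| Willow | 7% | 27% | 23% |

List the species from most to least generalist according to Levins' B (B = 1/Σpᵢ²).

Convert percentages to proportions (divide by 100).
Σp_P1ᵢ² = 0.22² + 0.34² + 0.30² + 0.07² + 0.07² = 0.0484 + 0.1156 + 0.0900 + 0.0049 + 0.0049 = 0.2638
B_P1 = 1 / 0.2638 = 3.7908
Σp_P4ᵢ² = 0.27² + 0.26² + 0.02² + 0.18² + 0.27² = 0.0729 + 0.0676 + 0.0004 + 0.0324 + 0.0729 = 0.2462
B_P4 = 1 / 0.2462 = 4.0617
Σp_P2ᵢ² = 0.02² + 0.11² + 0.02² + 0.62² + 0.23² = 0.0004 + 0.0121 + 0.0004 + 0.3844 + 0.0529 = 0.4502
B_P2 = 1 / 0.4502 = 2.2212
Ranking by B (broadest → narrowest): population P4 (4.06) > population P1 (3.79) > population P2 (2.22)

population P4 > population P1 > population P2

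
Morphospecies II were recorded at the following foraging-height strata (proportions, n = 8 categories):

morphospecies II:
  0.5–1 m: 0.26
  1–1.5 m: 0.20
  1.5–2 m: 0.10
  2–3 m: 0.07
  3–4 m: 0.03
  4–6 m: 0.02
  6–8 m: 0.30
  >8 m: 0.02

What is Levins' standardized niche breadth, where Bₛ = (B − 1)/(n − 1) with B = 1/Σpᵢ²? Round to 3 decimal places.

0.524

Σpᵢ² = 0.26² + 0.20² + 0.10² + 0.07² + 0.03² + 0.02² + 0.30² + 0.02² = 0.0676 + 0.0400 + 0.0100 + 0.0049 + 0.0009 + 0.0004 + 0.0900 + 0.0004 = 0.2142
B = 1 / 0.2142 = 4.66853
Bₛ = (B − 1)/(n − 1) = (4.66853 − 1)/(8 − 1) = 3.66853/7 = 0.52408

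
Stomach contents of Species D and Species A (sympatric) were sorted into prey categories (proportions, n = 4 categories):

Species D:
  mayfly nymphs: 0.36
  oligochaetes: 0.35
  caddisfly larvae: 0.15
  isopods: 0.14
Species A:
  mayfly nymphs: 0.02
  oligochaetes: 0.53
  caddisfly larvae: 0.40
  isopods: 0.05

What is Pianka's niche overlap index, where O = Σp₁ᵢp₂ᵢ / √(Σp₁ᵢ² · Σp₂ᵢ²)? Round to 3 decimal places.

Σ p₁ᵢp₂ᵢ = 0.0072 + 0.1855 + 0.0600 + 0.0070 = 0.2597
Σp_1ᵢ² = 0.36² + 0.35² + 0.15² + 0.14² = 0.1296 + 0.1225 + 0.0225 + 0.0196 = 0.2942
Σp_2ᵢ² = 0.02² + 0.53² + 0.40² + 0.05² = 0.0004 + 0.2809 + 0.1600 + 0.0025 = 0.4438
O = 0.2597 / √(0.2942 × 0.4438) = 0.2597 / 0.361339 = 0.71872

0.719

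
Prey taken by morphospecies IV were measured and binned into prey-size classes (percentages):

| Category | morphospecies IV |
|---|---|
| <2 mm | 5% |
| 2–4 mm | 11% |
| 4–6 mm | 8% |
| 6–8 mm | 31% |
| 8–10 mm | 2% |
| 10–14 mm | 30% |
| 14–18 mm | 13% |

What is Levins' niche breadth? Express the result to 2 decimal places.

Convert percentages to proportions (divide by 100).
Σpᵢ² = 0.05² + 0.11² + 0.08² + 0.31² + 0.02² + 0.30² + 0.13² = 0.0025 + 0.0121 + 0.0064 + 0.0961 + 0.0004 + 0.0900 + 0.0169 = 0.2244
B = 1 / 0.2244 = 4.4563

4.46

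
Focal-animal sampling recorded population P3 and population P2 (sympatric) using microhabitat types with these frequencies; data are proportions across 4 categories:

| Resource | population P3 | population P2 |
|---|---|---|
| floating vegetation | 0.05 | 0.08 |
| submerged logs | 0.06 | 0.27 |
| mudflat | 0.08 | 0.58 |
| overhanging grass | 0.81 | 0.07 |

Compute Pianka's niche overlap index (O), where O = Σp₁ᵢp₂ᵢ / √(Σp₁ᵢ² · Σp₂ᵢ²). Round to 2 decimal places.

0.23

Σ p₁ᵢp₂ᵢ = 0.0040 + 0.0162 + 0.0464 + 0.0567 = 0.1233
Σp_1ᵢ² = 0.05² + 0.06² + 0.08² + 0.81² = 0.0025 + 0.0036 + 0.0064 + 0.6561 = 0.6686
Σp_2ᵢ² = 0.08² + 0.27² + 0.58² + 0.07² = 0.0064 + 0.0729 + 0.3364 + 0.0049 = 0.4206
O = 0.1233 / √(0.6686 × 0.4206) = 0.1233 / 0.53030 = 0.2325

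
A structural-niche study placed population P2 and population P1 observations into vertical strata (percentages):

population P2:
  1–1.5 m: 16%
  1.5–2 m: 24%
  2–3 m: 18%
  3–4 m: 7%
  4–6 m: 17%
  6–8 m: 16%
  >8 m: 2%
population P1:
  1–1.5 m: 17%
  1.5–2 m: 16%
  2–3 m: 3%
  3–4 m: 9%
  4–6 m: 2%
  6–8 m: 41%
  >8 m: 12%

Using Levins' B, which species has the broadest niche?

Convert percentages to proportions (divide by 100).
Σp_P2ᵢ² = 0.16² + 0.24² + 0.18² + 0.07² + 0.17² + 0.16² + 0.02² = 0.0256 + 0.0576 + 0.0324 + 0.0049 + 0.0289 + 0.0256 + 0.0004 = 0.1754
B_P2 = 1 / 0.1754 = 5.7013
Σp_P1ᵢ² = 0.17² + 0.16² + 0.03² + 0.09² + 0.02² + 0.41² + 0.12² = 0.0289 + 0.0256 + 0.0009 + 0.0081 + 0.0004 + 0.1681 + 0.0144 = 0.2464
B_P1 = 1 / 0.2464 = 4.0584
Highest B → broadest niche (most generalist): population P2 (B = 5.70).

population P2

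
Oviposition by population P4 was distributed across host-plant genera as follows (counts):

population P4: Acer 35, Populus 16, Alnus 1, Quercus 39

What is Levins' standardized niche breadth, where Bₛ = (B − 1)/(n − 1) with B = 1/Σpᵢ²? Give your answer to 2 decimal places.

0.59

Proportions for population P4 (n=91): 35/91=0.3846, 16/91=0.1758, 1/91=0.0110, 39/91=0.4286
Σpᵢ² = 0.3846² + 0.1758² + 0.0110² + 0.4286² = 0.147917 + 0.030906 + 0.000121 + 0.183698 = 0.362642
B = 1 / 0.362642 = 2.7575
Bₛ = (B − 1)/(n − 1) = (2.7575 − 1)/(4 − 1) = 1.7575/3 = 0.5858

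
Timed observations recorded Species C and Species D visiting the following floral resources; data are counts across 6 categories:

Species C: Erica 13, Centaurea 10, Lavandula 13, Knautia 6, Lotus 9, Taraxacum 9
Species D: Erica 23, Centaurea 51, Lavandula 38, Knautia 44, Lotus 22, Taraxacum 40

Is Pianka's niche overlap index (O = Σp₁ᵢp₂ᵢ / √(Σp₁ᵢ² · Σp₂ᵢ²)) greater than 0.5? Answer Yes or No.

Proportions for Species C (n=60): 13/60=0.2167, 10/60=0.1667, 13/60=0.2167, 6/60=0.1000, 9/60=0.1500, 9/60=0.1500
Proportions for Species D (n=218): 23/218=0.1055, 51/218=0.2339, 38/218=0.1743, 44/218=0.2018, 22/218=0.1009, 40/218=0.1835
Σ p₁ᵢp₂ᵢ = 0.022862 + 0.038991 + 0.037771 + 0.020180 + 0.015135 + 0.027525 = 0.162464
Σp_1ᵢ² = 0.2167² + 0.1667² + 0.2167² + 0.1000² + 0.1500² + 0.1500² = 0.046959 + 0.027789 + 0.046959 + 0.010000 + 0.022500 + 0.022500 = 0.176707
Σp_2ᵢ² = 0.1055² + 0.2339² + 0.1743² + 0.2018² + 0.1009² + 0.1835² = 0.011130 + 0.054709 + 0.030380 + 0.040723 + 0.010181 + 0.033672 = 0.180795
O = 0.162464 / √(0.176707 × 0.180795) = 0.162464 / 0.1787393 = 0.9089
O = 0.9089 > 0.5 → Yes.

Yes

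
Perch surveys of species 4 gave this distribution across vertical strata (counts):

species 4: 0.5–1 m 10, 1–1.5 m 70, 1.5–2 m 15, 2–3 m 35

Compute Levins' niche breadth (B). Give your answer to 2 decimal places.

2.62

Proportions for species 4 (n=130): 10/130=0.0769, 70/130=0.5385, 15/130=0.1154, 35/130=0.2692
Σpᵢ² = 0.0769² + 0.5385² + 0.1154² + 0.2692² = 0.005914 + 0.289982 + 0.013317 + 0.072469 = 0.381682
B = 1 / 0.381682 = 2.6200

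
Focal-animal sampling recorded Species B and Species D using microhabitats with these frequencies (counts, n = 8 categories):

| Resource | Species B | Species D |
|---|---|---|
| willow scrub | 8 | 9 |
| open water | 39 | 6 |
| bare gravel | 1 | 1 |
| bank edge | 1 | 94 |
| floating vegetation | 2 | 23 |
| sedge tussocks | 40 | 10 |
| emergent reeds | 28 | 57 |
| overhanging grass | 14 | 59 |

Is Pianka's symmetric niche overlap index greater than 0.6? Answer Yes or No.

No

Proportions for Species B (n=133): 8/133=0.0602, 39/133=0.2932, 1/133=0.0075, 1/133=0.0075, 2/133=0.0150, 40/133=0.3008, 28/133=0.2105, 14/133=0.1053
Proportions for Species D (n=259): 9/259=0.0347, 6/259=0.0232, 1/259=0.0039, 94/259=0.3629, 23/259=0.0888, 10/259=0.0386, 57/259=0.2201, 59/259=0.2278
Σ p₁ᵢp₂ᵢ = 0.002089 + 0.006802 + 0.000029 + 0.002722 + 0.001332 + 0.011611 + 0.046331 + 0.023987 = 0.094903
Σp_1ᵢ² = 0.0602² + 0.2932² + 0.0075² + 0.0075² + 0.0150² + 0.3008² + 0.2105² + 0.1053² = 0.003624 + 0.085966 + 0.000056 + 0.000056 + 0.000225 + 0.090481 + 0.044310 + 0.011088 = 0.235806
Σp_2ᵢ² = 0.0347² + 0.0232² + 0.0039² + 0.3629² + 0.0888² + 0.0386² + 0.2201² + 0.2278² = 0.001204 + 0.000538 + 0.000015 + 0.131696 + 0.007885 + 0.001490 + 0.048444 + 0.051893 = 0.243165
O = 0.094903 / √(0.235806 × 0.243165) = 0.094903 / 0.2394572 = 0.3963
O = 0.3963 < 0.6 → No.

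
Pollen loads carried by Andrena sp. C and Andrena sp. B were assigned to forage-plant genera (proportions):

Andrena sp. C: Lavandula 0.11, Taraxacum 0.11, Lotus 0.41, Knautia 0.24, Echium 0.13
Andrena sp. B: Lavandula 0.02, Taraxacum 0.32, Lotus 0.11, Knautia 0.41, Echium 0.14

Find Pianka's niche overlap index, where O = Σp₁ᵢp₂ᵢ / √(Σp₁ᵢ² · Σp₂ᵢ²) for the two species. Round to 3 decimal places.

0.701

Σ p₁ᵢp₂ᵢ = 0.0022 + 0.0352 + 0.0451 + 0.0984 + 0.0182 = 0.1991
Σp_1ᵢ² = 0.11² + 0.11² + 0.41² + 0.24² + 0.13² = 0.0121 + 0.0121 + 0.1681 + 0.0576 + 0.0169 = 0.2668
Σp_2ᵢ² = 0.02² + 0.32² + 0.11² + 0.41² + 0.14² = 0.0004 + 0.1024 + 0.0121 + 0.1681 + 0.0196 = 0.3026
O = 0.1991 / √(0.2668 × 0.3026) = 0.1991 / 0.284137 = 0.70072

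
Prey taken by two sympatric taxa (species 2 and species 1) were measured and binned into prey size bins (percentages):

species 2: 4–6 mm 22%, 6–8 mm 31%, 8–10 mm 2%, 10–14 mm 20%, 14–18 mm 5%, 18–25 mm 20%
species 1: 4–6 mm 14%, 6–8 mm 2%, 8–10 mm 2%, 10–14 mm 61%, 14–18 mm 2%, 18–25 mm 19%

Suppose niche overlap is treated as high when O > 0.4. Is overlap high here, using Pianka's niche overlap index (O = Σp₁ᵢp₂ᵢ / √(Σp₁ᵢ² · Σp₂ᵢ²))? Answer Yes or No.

Yes

Convert percentages to proportions (divide by 100).
Σ p₁ᵢp₂ᵢ = 0.0308 + 0.0062 + 0.0004 + 0.1220 + 0.0010 + 0.0380 = 0.1984
Σp_1ᵢ² = 0.22² + 0.31² + 0.02² + 0.20² + 0.05² + 0.20² = 0.0484 + 0.0961 + 0.0004 + 0.0400 + 0.0025 + 0.0400 = 0.2274
Σp_2ᵢ² = 0.14² + 0.02² + 0.02² + 0.61² + 0.02² + 0.19² = 0.0196 + 0.0004 + 0.0004 + 0.3721 + 0.0004 + 0.0361 = 0.4290
O = 0.1984 / √(0.2274 × 0.4290) = 0.1984 / 0.31234 = 0.6352
O = 0.6352 > 0.4 → Yes.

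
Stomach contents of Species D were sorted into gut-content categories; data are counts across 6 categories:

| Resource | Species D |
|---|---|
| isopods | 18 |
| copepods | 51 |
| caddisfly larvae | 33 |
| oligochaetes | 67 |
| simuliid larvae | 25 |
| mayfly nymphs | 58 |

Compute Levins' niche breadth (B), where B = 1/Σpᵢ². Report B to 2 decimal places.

5.08

Proportions for Species D (n=252): 18/252=0.0714, 51/252=0.2024, 33/252=0.1310, 67/252=0.2659, 25/252=0.0992, 58/252=0.2302
Σpᵢ² = 0.0714² + 0.2024² + 0.1310² + 0.2659² + 0.0992² + 0.2302² = 0.005098 + 0.040966 + 0.017161 + 0.070703 + 0.009841 + 0.052992 = 0.196761
B = 1 / 0.196761 = 5.0823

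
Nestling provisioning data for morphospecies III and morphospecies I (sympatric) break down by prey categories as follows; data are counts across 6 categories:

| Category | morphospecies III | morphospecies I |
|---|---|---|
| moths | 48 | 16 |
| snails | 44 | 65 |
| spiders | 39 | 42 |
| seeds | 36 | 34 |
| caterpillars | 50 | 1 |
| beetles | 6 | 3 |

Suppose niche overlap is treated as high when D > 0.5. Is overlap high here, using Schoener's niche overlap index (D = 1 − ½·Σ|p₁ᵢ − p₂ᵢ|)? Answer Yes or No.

Proportions for morphospecies III (n=223): 48/223=0.2152, 44/223=0.1973, 39/223=0.1749, 36/223=0.1614, 50/223=0.2242, 6/223=0.0269
Proportions for morphospecies I (n=161): 16/161=0.0994, 65/161=0.4037, 42/161=0.2609, 34/161=0.2112, 1/161=0.0062, 3/161=0.0186
Σ|p₁ᵢ − p₂ᵢ| = 0.1158 + 0.2064 + 0.0860 + 0.0498 + 0.2180 + 0.0083 = 0.6843
D = 1 − ½ × 0.6843 = 1 − 0.34215 = 0.65785
D = 0.65785 > 0.5 → Yes.

Yes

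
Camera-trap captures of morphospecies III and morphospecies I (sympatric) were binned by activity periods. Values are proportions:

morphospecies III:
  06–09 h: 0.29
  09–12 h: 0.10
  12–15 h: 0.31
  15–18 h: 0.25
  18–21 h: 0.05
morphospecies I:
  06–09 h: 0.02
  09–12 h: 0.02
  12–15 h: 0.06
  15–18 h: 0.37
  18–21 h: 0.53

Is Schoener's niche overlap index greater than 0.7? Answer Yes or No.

Σ|p₁ᵢ − p₂ᵢ| = 0.27 + 0.08 + 0.25 + 0.12 + 0.48 = 1.20
D = 1 − ½ × 1.20 = 1 − 0.600 = 0.4000
D = 0.4000 < 0.7 → No.

No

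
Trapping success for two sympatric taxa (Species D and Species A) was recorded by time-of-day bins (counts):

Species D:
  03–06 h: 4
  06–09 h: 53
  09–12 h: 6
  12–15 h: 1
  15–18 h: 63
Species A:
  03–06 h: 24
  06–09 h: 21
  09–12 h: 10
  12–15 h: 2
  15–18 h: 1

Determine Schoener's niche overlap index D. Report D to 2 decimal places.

0.47

Proportions for Species D (n=127): 4/127=0.0315, 53/127=0.4173, 6/127=0.0472, 1/127=0.0079, 63/127=0.4961
Proportions for Species A (n=58): 24/58=0.4138, 21/58=0.3621, 10/58=0.1724, 2/58=0.0345, 1/58=0.0172
Σ|p₁ᵢ − p₂ᵢ| = 0.3823 + 0.0552 + 0.1252 + 0.0266 + 0.4789 = 1.0682
D = 1 − ½ × 1.0682 = 1 − 0.53410 = 0.46590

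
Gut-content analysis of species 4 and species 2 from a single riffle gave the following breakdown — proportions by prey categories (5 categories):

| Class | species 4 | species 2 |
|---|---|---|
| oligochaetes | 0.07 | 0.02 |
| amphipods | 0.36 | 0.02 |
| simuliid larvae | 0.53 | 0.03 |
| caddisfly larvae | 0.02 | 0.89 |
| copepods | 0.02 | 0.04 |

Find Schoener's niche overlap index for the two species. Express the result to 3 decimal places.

0.110

Σ|p₁ᵢ − p₂ᵢ| = 0.05 + 0.34 + 0.50 + 0.87 + 0.02 = 1.78
D = 1 − ½ × 1.78 = 1 − 0.890 = 0.11000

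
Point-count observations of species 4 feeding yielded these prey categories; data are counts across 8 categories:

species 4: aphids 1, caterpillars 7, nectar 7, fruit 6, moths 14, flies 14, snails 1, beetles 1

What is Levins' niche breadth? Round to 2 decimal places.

4.92

Proportions for species 4 (n=51): 1/51=0.0196, 7/51=0.1373, 7/51=0.1373, 6/51=0.1176, 14/51=0.2745, 14/51=0.2745, 1/51=0.0196, 1/51=0.0196
Σpᵢ² = 0.0196² + 0.1373² + 0.1373² + 0.1176² + 0.2745² + 0.2745² + 0.0196² + 0.0196² = 0.000384 + 0.018851 + 0.018851 + 0.013830 + 0.075350 + 0.075350 + 0.000384 + 0.000384 = 0.203384
B = 1 / 0.203384 = 4.9168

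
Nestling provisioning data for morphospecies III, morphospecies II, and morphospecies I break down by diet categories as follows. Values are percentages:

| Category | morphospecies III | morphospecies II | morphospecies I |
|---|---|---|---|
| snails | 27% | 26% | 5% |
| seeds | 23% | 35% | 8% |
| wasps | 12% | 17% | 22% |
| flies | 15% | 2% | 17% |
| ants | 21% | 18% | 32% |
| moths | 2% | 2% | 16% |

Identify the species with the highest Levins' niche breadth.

morphospecies III

Convert percentages to proportions (divide by 100).
Σp_IIIᵢ² = 0.27² + 0.23² + 0.12² + 0.15² + 0.21² + 0.02² = 0.0729 + 0.0529 + 0.0144 + 0.0225 + 0.0441 + 0.0004 = 0.2072
B_III = 1 / 0.2072 = 4.8263
Σp_IIᵢ² = 0.26² + 0.35² + 0.17² + 0.02² + 0.18² + 0.02² = 0.0676 + 0.1225 + 0.0289 + 0.0004 + 0.0324 + 0.0004 = 0.2522
B_II = 1 / 0.2522 = 3.9651
Σp_Iᵢ² = 0.05² + 0.08² + 0.22² + 0.17² + 0.32² + 0.16² = 0.0025 + 0.0064 + 0.0484 + 0.0289 + 0.1024 + 0.0256 = 0.2142
B_I = 1 / 0.2142 = 4.6685
Highest B → broadest niche (most generalist): morphospecies III (B = 4.83).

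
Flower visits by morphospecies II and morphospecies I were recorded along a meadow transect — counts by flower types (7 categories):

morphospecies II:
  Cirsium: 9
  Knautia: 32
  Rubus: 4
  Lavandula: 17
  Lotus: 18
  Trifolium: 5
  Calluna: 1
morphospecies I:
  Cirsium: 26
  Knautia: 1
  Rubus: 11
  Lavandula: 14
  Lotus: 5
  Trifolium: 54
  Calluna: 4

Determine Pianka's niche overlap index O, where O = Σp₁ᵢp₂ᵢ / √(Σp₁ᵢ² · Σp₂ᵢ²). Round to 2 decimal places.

Proportions for morphospecies II (n=86): 9/86=0.1047, 32/86=0.3721, 4/86=0.0465, 17/86=0.1977, 18/86=0.2093, 5/86=0.0581, 1/86=0.0116
Proportions for morphospecies I (n=115): 26/115=0.2261, 1/115=0.0087, 11/115=0.0957, 14/115=0.1217, 5/115=0.0435, 54/115=0.4696, 4/115=0.0348
Σ p₁ᵢp₂ᵢ = 0.023673 + 0.003237 + 0.004450 + 0.024060 + 0.009105 + 0.027284 + 0.000404 = 0.092213
Σp_1ᵢ² = 0.1047² + 0.3721² + 0.0465² + 0.1977² + 0.2093² + 0.0581² + 0.0116² = 0.010962 + 0.138458 + 0.002162 + 0.039085 + 0.043806 + 0.003376 + 0.000135 = 0.237984
Σp_2ᵢ² = 0.2261² + 0.0087² + 0.0957² + 0.1217² + 0.0435² + 0.4696² + 0.0348² = 0.051121 + 0.000076 + 0.009158 + 0.014811 + 0.001892 + 0.220524 + 0.001211 = 0.298793
O = 0.092213 / √(0.237984 × 0.298793) = 0.092213 / 0.2666607 = 0.3458

0.35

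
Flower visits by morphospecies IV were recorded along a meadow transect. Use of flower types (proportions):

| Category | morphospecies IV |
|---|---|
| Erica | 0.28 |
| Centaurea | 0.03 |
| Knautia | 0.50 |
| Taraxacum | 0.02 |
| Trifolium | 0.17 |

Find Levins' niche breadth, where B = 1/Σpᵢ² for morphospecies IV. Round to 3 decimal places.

2.789

Σpᵢ² = 0.28² + 0.03² + 0.50² + 0.02² + 0.17² = 0.0784 + 0.0009 + 0.2500 + 0.0004 + 0.0289 = 0.3586
B = 1 / 0.3586 = 2.78862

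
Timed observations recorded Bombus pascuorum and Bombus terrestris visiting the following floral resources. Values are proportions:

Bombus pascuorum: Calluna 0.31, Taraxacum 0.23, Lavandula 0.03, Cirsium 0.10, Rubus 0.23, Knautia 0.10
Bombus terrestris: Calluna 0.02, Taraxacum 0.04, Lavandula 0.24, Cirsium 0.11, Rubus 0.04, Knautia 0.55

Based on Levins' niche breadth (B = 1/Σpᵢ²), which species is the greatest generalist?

Σp_pascᵢ² = 0.31² + 0.23² + 0.03² + 0.10² + 0.23² + 0.10² = 0.0961 + 0.0529 + 0.0009 + 0.0100 + 0.0529 + 0.0100 = 0.2228
B_pasc = 1 / 0.2228 = 4.4883
Σp_terrᵢ² = 0.02² + 0.04² + 0.24² + 0.11² + 0.04² + 0.55² = 0.0004 + 0.0016 + 0.0576 + 0.0121 + 0.0016 + 0.3025 = 0.3758
B_terr = 1 / 0.3758 = 2.6610
Highest B → broadest niche (most generalist): Bombus pascuorum (B = 4.49).

Bombus pascuorum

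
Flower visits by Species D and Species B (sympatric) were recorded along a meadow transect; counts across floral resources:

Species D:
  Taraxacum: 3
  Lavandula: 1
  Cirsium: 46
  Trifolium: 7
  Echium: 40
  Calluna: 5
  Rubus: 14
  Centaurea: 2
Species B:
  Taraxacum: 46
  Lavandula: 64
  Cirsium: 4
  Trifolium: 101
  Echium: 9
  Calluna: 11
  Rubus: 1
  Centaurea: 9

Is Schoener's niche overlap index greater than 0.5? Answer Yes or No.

Proportions for Species D (n=118): 3/118=0.0254, 1/118=0.0085, 46/118=0.3898, 7/118=0.0593, 40/118=0.3390, 5/118=0.0424, 14/118=0.1186, 2/118=0.0169
Proportions for Species B (n=245): 46/245=0.1878, 64/245=0.2612, 4/245=0.0163, 101/245=0.4122, 9/245=0.0367, 11/245=0.0449, 1/245=0.0041, 9/245=0.0367
Σ|p₁ᵢ − p₂ᵢ| = 0.1624 + 0.2527 + 0.3735 + 0.3529 + 0.3023 + 0.0025 + 0.1145 + 0.0198 = 1.5806
D = 1 − ½ × 1.5806 = 1 − 0.79030 = 0.20970
D = 0.20970 < 0.5 → No.

No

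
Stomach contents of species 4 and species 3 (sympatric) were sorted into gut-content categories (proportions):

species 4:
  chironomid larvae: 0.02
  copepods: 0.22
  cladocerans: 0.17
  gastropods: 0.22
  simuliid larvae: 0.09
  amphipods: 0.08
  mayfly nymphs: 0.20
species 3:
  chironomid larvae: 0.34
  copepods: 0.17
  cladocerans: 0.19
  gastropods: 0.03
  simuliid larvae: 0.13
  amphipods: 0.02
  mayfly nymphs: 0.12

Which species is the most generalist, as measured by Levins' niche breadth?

Σp_4ᵢ² = 0.02² + 0.22² + 0.17² + 0.22² + 0.09² + 0.08² + 0.20² = 0.0004 + 0.0484 + 0.0289 + 0.0484 + 0.0081 + 0.0064 + 0.0400 = 0.1806
B_4 = 1 / 0.1806 = 5.5371
Σp_3ᵢ² = 0.34² + 0.17² + 0.19² + 0.03² + 0.13² + 0.02² + 0.12² = 0.1156 + 0.0289 + 0.0361 + 0.0009 + 0.0169 + 0.0004 + 0.0144 = 0.2132
B_3 = 1 / 0.2132 = 4.6904
Highest B → broadest niche (most generalist): species 4 (B = 5.54).

species 4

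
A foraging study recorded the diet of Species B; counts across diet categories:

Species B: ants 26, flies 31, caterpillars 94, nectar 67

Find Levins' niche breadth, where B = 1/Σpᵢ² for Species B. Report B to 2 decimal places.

Proportions for Species B (n=218): 26/218=0.1193, 31/218=0.1422, 94/218=0.4312, 67/218=0.3073
Σpᵢ² = 0.1193² + 0.1422² + 0.4312² + 0.3073² = 0.014232 + 0.020221 + 0.185933 + 0.094433 = 0.314819
B = 1 / 0.314819 = 3.1764

3.18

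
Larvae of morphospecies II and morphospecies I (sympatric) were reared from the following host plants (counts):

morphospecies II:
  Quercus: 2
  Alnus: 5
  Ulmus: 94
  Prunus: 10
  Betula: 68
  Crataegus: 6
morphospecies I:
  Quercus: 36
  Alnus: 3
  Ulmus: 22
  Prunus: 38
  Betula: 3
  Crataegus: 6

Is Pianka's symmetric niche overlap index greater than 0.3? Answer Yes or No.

Proportions for morphospecies II (n=185): 2/185=0.0108, 5/185=0.0270, 94/185=0.5081, 10/185=0.0541, 68/185=0.3676, 6/185=0.0324
Proportions for morphospecies I (n=108): 36/108=0.3333, 3/108=0.0278, 22/108=0.2037, 38/108=0.3519, 3/108=0.0278, 6/108=0.0556
Σ p₁ᵢp₂ᵢ = 0.003600 + 0.000751 + 0.103500 + 0.019038 + 0.010219 + 0.001801 = 0.138909
Σp_1ᵢ² = 0.0108² + 0.0270² + 0.5081² + 0.0541² + 0.3676² + 0.0324² = 0.000117 + 0.000729 + 0.258166 + 0.002927 + 0.135130 + 0.001050 = 0.398119
Σp_2ᵢ² = 0.3333² + 0.0278² + 0.2037² + 0.3519² + 0.0278² + 0.0556² = 0.111089 + 0.000773 + 0.041494 + 0.123834 + 0.000773 + 0.003091 = 0.281054
O = 0.138909 / √(0.398119 × 0.281054) = 0.138909 / 0.3345040 = 0.4153
O = 0.4153 > 0.3 → Yes.

Yes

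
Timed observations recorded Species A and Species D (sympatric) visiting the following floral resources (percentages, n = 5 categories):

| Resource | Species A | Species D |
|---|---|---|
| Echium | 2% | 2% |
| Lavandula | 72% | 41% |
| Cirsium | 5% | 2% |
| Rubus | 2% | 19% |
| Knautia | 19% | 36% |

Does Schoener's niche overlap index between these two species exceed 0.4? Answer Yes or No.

Yes

Convert percentages to proportions (divide by 100).
Σ|p₁ᵢ − p₂ᵢ| = 0.00 + 0.31 + 0.03 + 0.17 + 0.17 = 0.68
D = 1 − ½ × 0.68 = 1 − 0.340 = 0.6600
D = 0.6600 > 0.4 → Yes.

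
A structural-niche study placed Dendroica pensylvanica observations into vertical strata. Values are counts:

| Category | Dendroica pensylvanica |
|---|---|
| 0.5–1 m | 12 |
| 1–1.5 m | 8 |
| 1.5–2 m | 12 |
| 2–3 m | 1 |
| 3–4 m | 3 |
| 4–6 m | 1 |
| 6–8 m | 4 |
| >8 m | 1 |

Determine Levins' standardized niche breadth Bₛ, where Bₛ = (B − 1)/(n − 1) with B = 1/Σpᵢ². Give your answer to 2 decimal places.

0.52

Proportions for Dendroica pensylvanica (n=42): 12/42=0.2857, 8/42=0.1905, 12/42=0.2857, 1/42=0.0238, 3/42=0.0714, 1/42=0.0238, 4/42=0.0952, 1/42=0.0238
Σpᵢ² = 0.2857² + 0.1905² + 0.2857² + 0.0238² + 0.0714² + 0.0238² + 0.0952² + 0.0238² = 0.081624 + 0.036290 + 0.081624 + 0.000566 + 0.005098 + 0.000566 + 0.009063 + 0.000566 = 0.215397
B = 1 / 0.215397 = 4.6426
Bₛ = (B − 1)/(n − 1) = (4.6426 − 1)/(8 − 1) = 3.6426/7 = 0.5204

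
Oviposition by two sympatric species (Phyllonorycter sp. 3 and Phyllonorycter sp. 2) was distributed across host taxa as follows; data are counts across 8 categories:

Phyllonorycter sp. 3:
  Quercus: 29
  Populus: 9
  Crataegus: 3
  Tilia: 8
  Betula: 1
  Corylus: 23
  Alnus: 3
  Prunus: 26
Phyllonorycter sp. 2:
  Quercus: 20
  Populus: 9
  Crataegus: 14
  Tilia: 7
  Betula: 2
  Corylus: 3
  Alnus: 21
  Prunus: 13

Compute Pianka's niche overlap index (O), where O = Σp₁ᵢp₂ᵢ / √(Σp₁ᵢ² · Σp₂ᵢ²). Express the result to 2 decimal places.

0.71

Proportions for Phyllonorycter sp. 3 (n=102): 29/102=0.2843, 9/102=0.0882, 3/102=0.0294, 8/102=0.0784, 1/102=0.0098, 23/102=0.2255, 3/102=0.0294, 26/102=0.2549
Proportions for Phyllonorycter sp. 2 (n=89): 20/89=0.2247, 9/89=0.1011, 14/89=0.1573, 7/89=0.0787, 2/89=0.0225, 3/89=0.0337, 21/89=0.2360, 13/89=0.1461
Σ p₁ᵢp₂ᵢ = 0.063882 + 0.008917 + 0.004625 + 0.006170 + 0.000221 + 0.007599 + 0.006938 + 0.037241 = 0.135593
Σp_1ᵢ² = 0.2843² + 0.0882² + 0.0294² + 0.0784² + 0.0098² + 0.2255² + 0.0294² + 0.2549² = 0.080826 + 0.007779 + 0.000864 + 0.006147 + 0.000096 + 0.050850 + 0.000864 + 0.064974 = 0.212400
Σp_2ᵢ² = 0.2247² + 0.1011² + 0.1573² + 0.0787² + 0.0225² + 0.0337² + 0.2360² + 0.1461² = 0.050490 + 0.010221 + 0.024743 + 0.006194 + 0.000506 + 0.001136 + 0.055696 + 0.021345 = 0.170331
O = 0.135593 / √(0.212400 × 0.170331) = 0.135593 / 0.1902060 = 0.7129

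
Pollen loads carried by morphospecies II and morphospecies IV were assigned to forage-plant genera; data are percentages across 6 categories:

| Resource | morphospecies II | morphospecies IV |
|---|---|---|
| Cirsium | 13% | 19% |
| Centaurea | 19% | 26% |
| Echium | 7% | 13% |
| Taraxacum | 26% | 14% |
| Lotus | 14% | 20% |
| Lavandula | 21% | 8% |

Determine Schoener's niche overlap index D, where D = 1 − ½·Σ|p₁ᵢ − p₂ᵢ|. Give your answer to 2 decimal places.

Convert percentages to proportions (divide by 100).
Σ|p₁ᵢ − p₂ᵢ| = 0.06 + 0.07 + 0.06 + 0.12 + 0.06 + 0.13 = 0.50
D = 1 − ½ × 0.50 = 1 − 0.250 = 0.7500

0.75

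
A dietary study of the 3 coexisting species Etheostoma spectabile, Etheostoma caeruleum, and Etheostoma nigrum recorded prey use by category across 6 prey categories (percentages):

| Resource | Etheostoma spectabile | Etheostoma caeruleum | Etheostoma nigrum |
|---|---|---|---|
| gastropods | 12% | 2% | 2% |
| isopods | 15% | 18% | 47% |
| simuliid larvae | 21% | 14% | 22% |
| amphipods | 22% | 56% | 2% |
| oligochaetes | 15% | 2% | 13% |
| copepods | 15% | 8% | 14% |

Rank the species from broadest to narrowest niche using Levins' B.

Convert percentages to proportions (divide by 100).
Σp_specᵢ² = 0.12² + 0.15² + 0.21² + 0.22² + 0.15² + 0.15² = 0.0144 + 0.0225 + 0.0441 + 0.0484 + 0.0225 + 0.0225 = 0.1744
B_spec = 1 / 0.1744 = 5.7339
Σp_caerᵢ² = 0.02² + 0.18² + 0.14² + 0.56² + 0.02² + 0.08² = 0.0004 + 0.0324 + 0.0196 + 0.3136 + 0.0004 + 0.0064 = 0.3728
B_caer = 1 / 0.3728 = 2.6824
Σp_nigrᵢ² = 0.02² + 0.47² + 0.22² + 0.02² + 0.13² + 0.14² = 0.0004 + 0.2209 + 0.0484 + 0.0004 + 0.0169 + 0.0196 = 0.3066
B_nigr = 1 / 0.3066 = 3.2616
Ranking by B (broadest → narrowest): Etheostoma spectabile (5.73) > Etheostoma nigrum (3.26) > Etheostoma caeruleum (2.68)

Etheostoma spectabile > Etheostoma nigrum > Etheostoma caeruleum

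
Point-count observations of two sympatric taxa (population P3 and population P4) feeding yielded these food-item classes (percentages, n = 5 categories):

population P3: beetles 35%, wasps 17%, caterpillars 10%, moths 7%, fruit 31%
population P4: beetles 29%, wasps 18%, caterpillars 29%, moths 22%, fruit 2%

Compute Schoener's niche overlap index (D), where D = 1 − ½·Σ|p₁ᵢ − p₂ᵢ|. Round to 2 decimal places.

Convert percentages to proportions (divide by 100).
Σ|p₁ᵢ − p₂ᵢ| = 0.06 + 0.01 + 0.19 + 0.15 + 0.29 = 0.70
D = 1 − ½ × 0.70 = 1 − 0.350 = 0.6500

0.65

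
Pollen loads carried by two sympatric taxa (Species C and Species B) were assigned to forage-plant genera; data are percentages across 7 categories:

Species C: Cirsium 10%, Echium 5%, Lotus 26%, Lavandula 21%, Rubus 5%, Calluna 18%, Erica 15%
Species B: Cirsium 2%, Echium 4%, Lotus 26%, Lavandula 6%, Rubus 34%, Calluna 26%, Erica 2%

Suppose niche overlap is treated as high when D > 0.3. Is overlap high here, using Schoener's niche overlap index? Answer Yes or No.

Convert percentages to proportions (divide by 100).
Σ|p₁ᵢ − p₂ᵢ| = 0.08 + 0.01 + 0.00 + 0.15 + 0.29 + 0.08 + 0.13 = 0.74
D = 1 − ½ × 0.74 = 1 − 0.370 = 0.6300
D = 0.6300 > 0.3 → Yes.

Yes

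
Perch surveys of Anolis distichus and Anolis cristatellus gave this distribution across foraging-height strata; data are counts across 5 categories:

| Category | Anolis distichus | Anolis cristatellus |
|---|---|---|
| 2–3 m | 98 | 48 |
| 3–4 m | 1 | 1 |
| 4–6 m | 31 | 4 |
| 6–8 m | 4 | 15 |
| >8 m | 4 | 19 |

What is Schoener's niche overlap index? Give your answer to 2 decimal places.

0.66

Proportions for Anolis distichus (n=138): 98/138=0.7101, 1/138=0.0072, 31/138=0.2246, 4/138=0.0290, 4/138=0.0290
Proportions for Anolis cristatellus (n=87): 48/87=0.5517, 1/87=0.0115, 4/87=0.0460, 15/87=0.1724, 19/87=0.2184
Σ|p₁ᵢ − p₂ᵢ| = 0.1584 + 0.0043 + 0.1786 + 0.1434 + 0.1894 = 0.6741
D = 1 − ½ × 0.6741 = 1 − 0.33705 = 0.66295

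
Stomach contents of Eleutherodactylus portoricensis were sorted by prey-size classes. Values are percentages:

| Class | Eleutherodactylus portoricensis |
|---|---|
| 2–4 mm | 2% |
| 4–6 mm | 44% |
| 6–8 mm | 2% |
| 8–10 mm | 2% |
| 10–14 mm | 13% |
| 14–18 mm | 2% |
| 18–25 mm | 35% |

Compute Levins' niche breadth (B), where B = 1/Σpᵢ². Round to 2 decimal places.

Convert percentages to proportions (divide by 100).
Σpᵢ² = 0.02² + 0.44² + 0.02² + 0.02² + 0.13² + 0.02² + 0.35² = 0.0004 + 0.1936 + 0.0004 + 0.0004 + 0.0169 + 0.0004 + 0.1225 = 0.3346
B = 1 / 0.3346 = 2.9886

2.99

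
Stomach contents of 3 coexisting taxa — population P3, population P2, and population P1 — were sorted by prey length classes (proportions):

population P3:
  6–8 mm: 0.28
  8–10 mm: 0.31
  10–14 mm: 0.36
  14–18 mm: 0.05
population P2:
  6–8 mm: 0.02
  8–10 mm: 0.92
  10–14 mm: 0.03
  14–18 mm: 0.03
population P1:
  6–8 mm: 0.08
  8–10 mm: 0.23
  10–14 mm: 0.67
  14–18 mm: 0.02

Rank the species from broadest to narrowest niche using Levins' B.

Σp_P3ᵢ² = 0.28² + 0.31² + 0.36² + 0.05² = 0.0784 + 0.0961 + 0.1296 + 0.0025 = 0.3066
B_P3 = 1 / 0.3066 = 3.2616
Σp_P2ᵢ² = 0.02² + 0.92² + 0.03² + 0.03² = 0.0004 + 0.8464 + 0.0009 + 0.0009 = 0.8486
B_P2 = 1 / 0.8486 = 1.1784
Σp_P1ᵢ² = 0.08² + 0.23² + 0.67² + 0.02² = 0.0064 + 0.0529 + 0.4489 + 0.0004 = 0.5086
B_P1 = 1 / 0.5086 = 1.9662
Ranking by B (broadest → narrowest): population P3 (3.26) > population P1 (1.97) > population P2 (1.18)

population P3 > population P1 > population P2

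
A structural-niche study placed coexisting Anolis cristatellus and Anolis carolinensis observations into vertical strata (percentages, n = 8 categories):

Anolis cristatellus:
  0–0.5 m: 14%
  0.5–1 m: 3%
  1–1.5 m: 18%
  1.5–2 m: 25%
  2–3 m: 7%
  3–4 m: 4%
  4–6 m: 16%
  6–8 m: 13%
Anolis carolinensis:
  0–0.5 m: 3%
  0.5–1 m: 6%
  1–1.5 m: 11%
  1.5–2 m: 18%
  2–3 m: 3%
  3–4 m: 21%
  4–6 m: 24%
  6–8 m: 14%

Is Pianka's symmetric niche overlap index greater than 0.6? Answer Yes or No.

Yes

Convert percentages to proportions (divide by 100).
Σ p₁ᵢp₂ᵢ = 0.0042 + 0.0018 + 0.0198 + 0.0450 + 0.0021 + 0.0084 + 0.0384 + 0.0182 = 0.1379
Σp_1ᵢ² = 0.14² + 0.03² + 0.18² + 0.25² + 0.07² + 0.04² + 0.16² + 0.13² = 0.0196 + 0.0009 + 0.0324 + 0.0625 + 0.0049 + 0.0016 + 0.0256 + 0.0169 = 0.1644
Σp_2ᵢ² = 0.03² + 0.06² + 0.11² + 0.18² + 0.03² + 0.21² + 0.24² + 0.14² = 0.0009 + 0.0036 + 0.0121 + 0.0324 + 0.0009 + 0.0441 + 0.0576 + 0.0196 = 0.1712
O = 0.1379 / √(0.1644 × 0.1712) = 0.1379 / 0.16777 = 0.8220
O = 0.8220 > 0.6 → Yes.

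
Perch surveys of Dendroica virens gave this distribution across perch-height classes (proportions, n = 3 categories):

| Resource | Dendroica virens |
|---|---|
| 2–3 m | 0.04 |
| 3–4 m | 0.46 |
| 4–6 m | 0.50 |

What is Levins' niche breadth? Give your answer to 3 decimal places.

Σpᵢ² = 0.04² + 0.46² + 0.50² = 0.0016 + 0.2116 + 0.2500 = 0.4632
B = 1 / 0.4632 = 2.15889

2.159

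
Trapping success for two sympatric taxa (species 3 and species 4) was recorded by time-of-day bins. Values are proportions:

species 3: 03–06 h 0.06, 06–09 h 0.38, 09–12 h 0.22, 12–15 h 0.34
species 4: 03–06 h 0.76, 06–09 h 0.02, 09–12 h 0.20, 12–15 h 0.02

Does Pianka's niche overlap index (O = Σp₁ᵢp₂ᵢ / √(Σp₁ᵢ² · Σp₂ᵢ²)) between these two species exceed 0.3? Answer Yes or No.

Σ p₁ᵢp₂ᵢ = 0.0456 + 0.0076 + 0.0440 + 0.0068 = 0.1040
Σp_1ᵢ² = 0.06² + 0.38² + 0.22² + 0.34² = 0.0036 + 0.1444 + 0.0484 + 0.1156 = 0.3120
Σp_2ᵢ² = 0.76² + 0.02² + 0.20² + 0.02² = 0.5776 + 0.0004 + 0.0400 + 0.0004 = 0.6184
O = 0.1040 / √(0.3120 × 0.6184) = 0.1040 / 0.43925 = 0.2368
O = 0.2368 < 0.3 → No.

No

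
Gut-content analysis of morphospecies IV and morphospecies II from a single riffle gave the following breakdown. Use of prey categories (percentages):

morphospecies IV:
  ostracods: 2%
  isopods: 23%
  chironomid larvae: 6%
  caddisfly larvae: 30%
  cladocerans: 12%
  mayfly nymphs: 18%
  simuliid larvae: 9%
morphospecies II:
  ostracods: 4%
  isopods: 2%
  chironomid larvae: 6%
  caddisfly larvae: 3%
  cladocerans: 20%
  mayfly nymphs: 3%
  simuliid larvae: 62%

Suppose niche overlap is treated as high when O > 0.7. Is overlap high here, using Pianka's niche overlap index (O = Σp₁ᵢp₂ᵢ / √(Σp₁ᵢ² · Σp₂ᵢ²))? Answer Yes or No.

No

Convert percentages to proportions (divide by 100).
Σ p₁ᵢp₂ᵢ = 0.0008 + 0.0046 + 0.0036 + 0.0090 + 0.0240 + 0.0054 + 0.0558 = 0.1032
Σp_1ᵢ² = 0.02² + 0.23² + 0.06² + 0.30² + 0.12² + 0.18² + 0.09² = 0.0004 + 0.0529 + 0.0036 + 0.0900 + 0.0144 + 0.0324 + 0.0081 = 0.2018
Σp_2ᵢ² = 0.04² + 0.02² + 0.06² + 0.03² + 0.20² + 0.03² + 0.62² = 0.0016 + 0.0004 + 0.0036 + 0.0009 + 0.0400 + 0.0009 + 0.3844 = 0.4318
O = 0.1032 / √(0.2018 × 0.4318) = 0.1032 / 0.29519 = 0.3496
O = 0.3496 < 0.7 → No.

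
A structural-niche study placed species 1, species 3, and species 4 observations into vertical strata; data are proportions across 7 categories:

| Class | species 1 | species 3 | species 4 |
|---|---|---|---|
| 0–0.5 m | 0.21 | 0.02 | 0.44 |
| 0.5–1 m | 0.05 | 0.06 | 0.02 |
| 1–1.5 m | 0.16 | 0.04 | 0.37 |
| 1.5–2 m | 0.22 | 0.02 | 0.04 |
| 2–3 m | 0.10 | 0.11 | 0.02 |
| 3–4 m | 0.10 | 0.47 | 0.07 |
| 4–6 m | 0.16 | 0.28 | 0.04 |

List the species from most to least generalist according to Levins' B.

species 1 > species 3 > species 4

Σp_1ᵢ² = 0.21² + 0.05² + 0.16² + 0.22² + 0.10² + 0.10² + 0.16² = 0.0441 + 0.0025 + 0.0256 + 0.0484 + 0.0100 + 0.0100 + 0.0256 = 0.1662
B_1 = 1 / 0.1662 = 6.0168
Σp_3ᵢ² = 0.02² + 0.06² + 0.04² + 0.02² + 0.11² + 0.47² + 0.28² = 0.0004 + 0.0036 + 0.0016 + 0.0004 + 0.0121 + 0.2209 + 0.0784 = 0.3174
B_3 = 1 / 0.3174 = 3.1506
Σp_4ᵢ² = 0.44² + 0.02² + 0.37² + 0.04² + 0.02² + 0.07² + 0.04² = 0.1936 + 0.0004 + 0.1369 + 0.0016 + 0.0004 + 0.0049 + 0.0016 = 0.3394
B_4 = 1 / 0.3394 = 2.9464
Ranking by B (broadest → narrowest): species 1 (6.02) > species 3 (3.15) > species 4 (2.95)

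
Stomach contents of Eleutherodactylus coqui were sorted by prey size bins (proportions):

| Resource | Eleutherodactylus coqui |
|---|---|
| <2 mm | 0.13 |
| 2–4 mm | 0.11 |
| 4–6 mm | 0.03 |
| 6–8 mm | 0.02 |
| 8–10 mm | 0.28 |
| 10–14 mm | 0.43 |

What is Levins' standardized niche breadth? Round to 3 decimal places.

0.481

Σpᵢ² = 0.13² + 0.11² + 0.03² + 0.02² + 0.28² + 0.43² = 0.0169 + 0.0121 + 0.0009 + 0.0004 + 0.0784 + 0.1849 = 0.2936
B = 1 / 0.2936 = 3.40599
Bₛ = (B − 1)/(n − 1) = (3.40599 − 1)/(6 − 1) = 2.40599/5 = 0.48120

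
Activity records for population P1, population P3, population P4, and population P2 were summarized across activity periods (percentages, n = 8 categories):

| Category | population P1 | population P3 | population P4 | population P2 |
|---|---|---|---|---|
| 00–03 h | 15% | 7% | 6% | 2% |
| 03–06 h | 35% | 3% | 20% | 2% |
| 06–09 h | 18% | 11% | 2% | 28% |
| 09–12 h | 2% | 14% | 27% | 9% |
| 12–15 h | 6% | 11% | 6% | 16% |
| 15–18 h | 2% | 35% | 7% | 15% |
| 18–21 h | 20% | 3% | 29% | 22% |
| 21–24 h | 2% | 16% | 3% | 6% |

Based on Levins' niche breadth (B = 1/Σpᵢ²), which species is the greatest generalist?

population P2

Convert percentages to proportions (divide by 100).
Σp_P1ᵢ² = 0.15² + 0.35² + 0.18² + 0.02² + 0.06² + 0.02² + 0.20² + 0.02² = 0.0225 + 0.1225 + 0.0324 + 0.0004 + 0.0036 + 0.0004 + 0.0400 + 0.0004 = 0.2222
B_P1 = 1 / 0.2222 = 4.5005
Σp_P3ᵢ² = 0.07² + 0.03² + 0.11² + 0.14² + 0.11² + 0.35² + 0.03² + 0.16² = 0.0049 + 0.0009 + 0.0121 + 0.0196 + 0.0121 + 0.1225 + 0.0009 + 0.0256 = 0.1986
B_P3 = 1 / 0.1986 = 5.0352
Σp_P4ᵢ² = 0.06² + 0.20² + 0.02² + 0.27² + 0.06² + 0.07² + 0.29² + 0.03² = 0.0036 + 0.0400 + 0.0004 + 0.0729 + 0.0036 + 0.0049 + 0.0841 + 0.0009 = 0.2104
B_P4 = 1 / 0.2104 = 4.7529
Σp_P2ᵢ² = 0.02² + 0.02² + 0.28² + 0.09² + 0.16² + 0.15² + 0.22² + 0.06² = 0.0004 + 0.0004 + 0.0784 + 0.0081 + 0.0256 + 0.0225 + 0.0484 + 0.0036 = 0.1874
B_P2 = 1 / 0.1874 = 5.3362
Highest B → broadest niche (most generalist): population P2 (B = 5.34).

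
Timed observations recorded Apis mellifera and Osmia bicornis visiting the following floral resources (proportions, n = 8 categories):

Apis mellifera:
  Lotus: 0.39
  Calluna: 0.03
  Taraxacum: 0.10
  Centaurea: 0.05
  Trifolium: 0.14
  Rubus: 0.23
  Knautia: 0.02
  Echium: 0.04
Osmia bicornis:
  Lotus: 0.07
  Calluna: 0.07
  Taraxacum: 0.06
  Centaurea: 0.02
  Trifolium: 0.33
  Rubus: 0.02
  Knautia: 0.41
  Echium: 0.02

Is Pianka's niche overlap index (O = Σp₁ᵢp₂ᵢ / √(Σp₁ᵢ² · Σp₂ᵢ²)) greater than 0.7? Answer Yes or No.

No

Σ p₁ᵢp₂ᵢ = 0.0273 + 0.0021 + 0.0060 + 0.0010 + 0.0462 + 0.0046 + 0.0082 + 0.0008 = 0.0962
Σp_1ᵢ² = 0.39² + 0.03² + 0.10² + 0.05² + 0.14² + 0.23² + 0.02² + 0.04² = 0.1521 + 0.0009 + 0.0100 + 0.0025 + 0.0196 + 0.0529 + 0.0004 + 0.0016 = 0.2400
Σp_2ᵢ² = 0.07² + 0.07² + 0.06² + 0.02² + 0.33² + 0.02² + 0.41² + 0.02² = 0.0049 + 0.0049 + 0.0036 + 0.0004 + 0.1089 + 0.0004 + 0.1681 + 0.0004 = 0.2916
O = 0.0962 / √(0.2400 × 0.2916) = 0.0962 / 0.26454 = 0.3637
O = 0.3637 < 0.7 → No.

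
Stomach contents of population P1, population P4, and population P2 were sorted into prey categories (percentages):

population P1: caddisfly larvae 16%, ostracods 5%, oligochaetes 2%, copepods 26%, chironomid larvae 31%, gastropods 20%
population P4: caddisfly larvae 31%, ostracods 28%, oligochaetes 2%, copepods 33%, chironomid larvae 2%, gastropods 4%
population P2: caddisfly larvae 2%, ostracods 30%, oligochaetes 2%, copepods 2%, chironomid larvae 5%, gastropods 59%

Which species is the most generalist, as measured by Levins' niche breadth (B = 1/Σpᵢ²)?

Convert percentages to proportions (divide by 100).
Σp_P1ᵢ² = 0.16² + 0.05² + 0.02² + 0.26² + 0.31² + 0.20² = 0.0256 + 0.0025 + 0.0004 + 0.0676 + 0.0961 + 0.0400 = 0.2322
B_P1 = 1 / 0.2322 = 4.3066
Σp_P4ᵢ² = 0.31² + 0.28² + 0.02² + 0.33² + 0.02² + 0.04² = 0.0961 + 0.0784 + 0.0004 + 0.1089 + 0.0004 + 0.0016 = 0.2858
B_P4 = 1 / 0.2858 = 3.4990
Σp_P2ᵢ² = 0.02² + 0.30² + 0.02² + 0.02² + 0.05² + 0.59² = 0.0004 + 0.0900 + 0.0004 + 0.0004 + 0.0025 + 0.3481 = 0.4418
B_P2 = 1 / 0.4418 = 2.2635
Highest B → broadest niche (most generalist): population P1 (B = 4.31).

population P1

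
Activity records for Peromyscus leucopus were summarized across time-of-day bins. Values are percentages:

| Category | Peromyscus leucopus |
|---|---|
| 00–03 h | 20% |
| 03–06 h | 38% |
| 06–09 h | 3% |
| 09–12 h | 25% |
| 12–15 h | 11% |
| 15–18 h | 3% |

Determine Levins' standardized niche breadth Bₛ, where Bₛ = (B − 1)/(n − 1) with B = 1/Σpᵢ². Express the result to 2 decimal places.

Convert percentages to proportions (divide by 100).
Σpᵢ² = 0.20² + 0.38² + 0.03² + 0.25² + 0.11² + 0.03² = 0.0400 + 0.1444 + 0.0009 + 0.0625 + 0.0121 + 0.0009 = 0.2608
B = 1 / 0.2608 = 3.8344
Bₛ = (B − 1)/(n − 1) = (3.8344 − 1)/(6 − 1) = 2.8344/5 = 0.5669

0.57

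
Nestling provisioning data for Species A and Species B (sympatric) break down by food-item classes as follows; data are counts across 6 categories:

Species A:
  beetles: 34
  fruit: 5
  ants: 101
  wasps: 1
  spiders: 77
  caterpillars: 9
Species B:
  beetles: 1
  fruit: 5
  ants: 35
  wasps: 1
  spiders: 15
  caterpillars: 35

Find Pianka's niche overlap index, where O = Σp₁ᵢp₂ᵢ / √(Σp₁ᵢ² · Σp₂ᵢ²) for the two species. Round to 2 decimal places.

0.74

Proportions for Species A (n=227): 34/227=0.1498, 5/227=0.0220, 101/227=0.4449, 1/227=0.0044, 77/227=0.3392, 9/227=0.0396
Proportions for Species B (n=92): 1/92=0.0109, 5/92=0.0543, 35/92=0.3804, 1/92=0.0109, 15/92=0.1630, 35/92=0.3804
Σ p₁ᵢp₂ᵢ = 0.001633 + 0.001195 + 0.169240 + 0.000048 + 0.055290 + 0.015064 = 0.242470
Σp_1ᵢ² = 0.1498² + 0.0220² + 0.4449² + 0.0044² + 0.3392² + 0.0396² = 0.022440 + 0.000484 + 0.197936 + 0.000019 + 0.115057 + 0.001568 = 0.337504
Σp_2ᵢ² = 0.0109² + 0.0543² + 0.3804² + 0.0109² + 0.1630² + 0.3804² = 0.000119 + 0.002948 + 0.144704 + 0.000119 + 0.026569 + 0.144704 = 0.319163
O = 0.242470 / √(0.337504 × 0.319163) = 0.242470 / 0.3282054 = 0.7388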